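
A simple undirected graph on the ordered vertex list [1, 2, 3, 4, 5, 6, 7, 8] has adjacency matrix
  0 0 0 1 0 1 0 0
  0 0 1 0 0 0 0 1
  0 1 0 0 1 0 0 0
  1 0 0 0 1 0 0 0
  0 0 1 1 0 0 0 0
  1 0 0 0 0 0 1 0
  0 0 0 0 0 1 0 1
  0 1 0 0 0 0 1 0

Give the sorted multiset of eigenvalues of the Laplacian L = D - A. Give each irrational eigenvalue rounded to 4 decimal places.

With the vertex order [1, 2, 3, 4, 5, 6, 7, 8], the degrees are [2, 2, 2, 2, 2, 2, 2, 2], giving D = diag(2, 2, 2, 2, 2, 2, 2, 2) and L = D - A. Since every row of L sums to 0, the all-ones vector is in the kernel and 0 is an eigenvalue. By the matrix-tree theorem the graph has (1/8) * product of the nonzero eigenvalues = 8 spanning trees. The eigenvalues sum to 16, which equals trace(L) = 2|E|.

[0, 0.5858, 0.5858, 2, 2, 3.4142, 3.4142, 4]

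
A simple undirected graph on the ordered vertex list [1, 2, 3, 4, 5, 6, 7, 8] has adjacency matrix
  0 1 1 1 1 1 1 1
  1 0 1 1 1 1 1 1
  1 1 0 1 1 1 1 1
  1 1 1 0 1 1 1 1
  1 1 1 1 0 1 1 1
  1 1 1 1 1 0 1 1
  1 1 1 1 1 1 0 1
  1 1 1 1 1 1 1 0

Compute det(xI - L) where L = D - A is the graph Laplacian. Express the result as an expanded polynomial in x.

x^8 - 56x^7 + 1344x^6 - 17920x^5 + 143360x^4 - 688128x^3 + 1835008x^2 - 2097152x

Each diagonal entry of L is the vertex degree and each off-diagonal entry is -1 where an edge is present, 0 otherwise; in the order [1, 2, 3, 4, 5, 6, 7, 8] the diagonal is [7, 7, 7, 7, 7, 7, 7, 7]. L has integer entries, so p(x) = det(xI - L) has integer coefficients. Expanding the determinant yields x^8 - 56x^7 + 1344x^6 - 17920x^5 + 143360x^4 - 688128x^3 + 1835008x^2 - 2097152x. Since p(0) = det(-L) = 0, x divides p(x). The eigenvalues sum to 56, which equals trace(L) = 2|E|.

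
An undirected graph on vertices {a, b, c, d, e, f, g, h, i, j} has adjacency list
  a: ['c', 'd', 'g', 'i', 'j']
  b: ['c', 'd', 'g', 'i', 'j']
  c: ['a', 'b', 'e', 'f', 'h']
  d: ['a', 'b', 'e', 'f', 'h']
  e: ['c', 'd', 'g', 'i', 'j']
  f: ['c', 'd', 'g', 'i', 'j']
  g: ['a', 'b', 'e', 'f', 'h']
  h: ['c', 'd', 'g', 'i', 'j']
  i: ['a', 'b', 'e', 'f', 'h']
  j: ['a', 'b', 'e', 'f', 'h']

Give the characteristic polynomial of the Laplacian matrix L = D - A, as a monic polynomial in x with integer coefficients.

Reading degrees in the order [a, b, c, d, e, f, g, h, i, j] gives [5, 5, 5, 5, 5, 5, 5, 5, 5, 5]; set D = diag(5, 5, 5, 5, 5, 5, 5, 5, 5, 5) and form L = D - A. The eigenvalues of L are [0, 5, 5, 5, 5, 5, 5, 5, 5, 10]; the characteristic polynomial is the product of (x - lambda_i), which multiplies out to x^10 - 50x^9 + 1100x^8 - 14000x^7 + 113750x^6 - 612500x^5 + 2187500x^4 - 5000000x^3 + 6640625x^2 - 3906250x. The coefficient of x^9 equals -trace(L) = -50, matching the sum of degrees. By the matrix-tree theorem the graph has (1/10) * product of the nonzero eigenvalues = 390625 spanning trees. There is one zero in the spectrum, matching the 1 component.

x^10 - 50x^9 + 1100x^8 - 14000x^7 + 113750x^6 - 612500x^5 + 2187500x^4 - 5000000x^3 + 6640625x^2 - 3906250x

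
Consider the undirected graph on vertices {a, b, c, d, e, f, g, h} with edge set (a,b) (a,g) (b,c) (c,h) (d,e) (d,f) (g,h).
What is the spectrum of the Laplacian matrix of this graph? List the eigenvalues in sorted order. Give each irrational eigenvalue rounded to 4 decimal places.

Reading degrees in the order [a, b, c, d, e, f, g, h] gives [2, 2, 2, 2, 1, 1, 2, 2]; set D = diag(2, 2, 2, 2, 1, 1, 2, 2) and form L = D - A. Diagonalising L (or applying a numerical eigensolver to the 8x8 matrix) gives the spectrum above. The 2 zero eigenvalues correspond to the 2 connected components. The eigenvalues sum to 14, which equals trace(L) = 2|E|. The largest eigenvalue, 3.6180, is at most the vertex count 8.

[0, 0, 1, 1.3820, 1.3820, 3, 3.6180, 3.6180]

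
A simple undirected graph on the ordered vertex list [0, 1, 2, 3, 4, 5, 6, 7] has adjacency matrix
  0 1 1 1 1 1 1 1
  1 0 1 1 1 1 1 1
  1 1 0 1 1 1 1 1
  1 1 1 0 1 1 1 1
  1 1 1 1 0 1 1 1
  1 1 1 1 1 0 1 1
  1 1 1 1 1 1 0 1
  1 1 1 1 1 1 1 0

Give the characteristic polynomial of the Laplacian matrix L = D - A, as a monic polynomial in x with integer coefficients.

x^8 - 56x^7 + 1344x^6 - 17920x^5 + 143360x^4 - 688128x^3 + 1835008x^2 - 2097152x

With the vertex order [0, 1, 2, 3, 4, 5, 6, 7], the degrees are [7, 7, 7, 7, 7, 7, 7, 7], giving D = diag(7, 7, 7, 7, 7, 7, 7, 7) and L = D - A. Computing det(xI - L) by cofactor expansion (or equivalently via sum-over-permutations) gives x^8 - 56x^7 + 1344x^6 - 17920x^5 + 143360x^4 - 688128x^3 + 1835008x^2 - 2097152x. Since p(0) = det(-L) = 0, x divides p(x). By the matrix-tree theorem the graph has (1/8) * product of the nonzero eigenvalues = 262144 spanning trees. The eigenvalues sum to 56, which equals trace(L) = 2|E|.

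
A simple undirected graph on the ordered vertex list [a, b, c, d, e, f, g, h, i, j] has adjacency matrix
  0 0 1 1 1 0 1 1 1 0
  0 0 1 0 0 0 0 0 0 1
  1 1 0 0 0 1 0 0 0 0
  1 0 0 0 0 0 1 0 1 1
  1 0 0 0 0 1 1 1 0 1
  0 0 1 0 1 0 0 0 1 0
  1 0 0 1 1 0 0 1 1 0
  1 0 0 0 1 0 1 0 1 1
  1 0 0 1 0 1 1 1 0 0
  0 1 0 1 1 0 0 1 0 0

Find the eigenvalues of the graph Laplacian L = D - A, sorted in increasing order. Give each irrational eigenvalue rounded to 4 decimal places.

With the vertex order [a, b, c, d, e, f, g, h, i, j], the degrees are [6, 2, 3, 4, 5, 3, 5, 5, 5, 4], giving D = diag(6, 2, 3, 4, 5, 3, 5, 5, 5, 4) and L = D - A. L is symmetric positive semidefinite, so every eigenvalue is real and nonnegative.

[0, 1.4010, 2.2098, 3.5197, 4.0667, 4.3538, 5.4494, 6.5230, 6.8916, 7.5851]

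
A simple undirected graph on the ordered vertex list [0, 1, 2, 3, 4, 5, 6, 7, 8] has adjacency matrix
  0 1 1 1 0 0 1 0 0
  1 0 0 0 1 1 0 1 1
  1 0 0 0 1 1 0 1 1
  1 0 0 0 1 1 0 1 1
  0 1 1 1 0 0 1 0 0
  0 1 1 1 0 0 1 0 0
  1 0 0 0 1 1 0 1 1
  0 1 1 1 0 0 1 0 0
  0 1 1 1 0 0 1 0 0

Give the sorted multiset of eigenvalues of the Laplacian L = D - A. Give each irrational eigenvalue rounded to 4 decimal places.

[0, 4, 4, 4, 4, 5, 5, 5, 9]

Each diagonal entry of L is the vertex degree and each off-diagonal entry is -1 where an edge is present, 0 otherwise; in the order [0, 1, 2, 3, 4, 5, 6, 7, 8] the diagonal is [4, 5, 5, 5, 4, 4, 5, 4, 4]. Since every row of L sums to 0, the all-ones vector is in the kernel and 0 is an eigenvalue. The largest eigenvalue, 9, is at most the vertex count 9.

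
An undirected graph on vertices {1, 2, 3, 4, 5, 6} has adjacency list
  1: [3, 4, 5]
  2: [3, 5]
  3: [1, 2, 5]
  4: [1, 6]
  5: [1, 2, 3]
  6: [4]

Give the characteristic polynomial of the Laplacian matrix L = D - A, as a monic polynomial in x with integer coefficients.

Reading degrees in the order [1, 2, 3, 4, 5, 6] gives [3, 2, 3, 2, 3, 1]; set D = diag(3, 2, 3, 2, 3, 1) and form L = D - A. Computing det(xI - L) by cofactor expansion (or equivalently via sum-over-permutations) gives x^6 - 14x^5 + 73x^4 - 172x^3 + 172x^2 - 48x. Since p(0) = det(-L) = 0, x divides p(x).

x^6 - 14x^5 + 73x^4 - 172x^3 + 172x^2 - 48x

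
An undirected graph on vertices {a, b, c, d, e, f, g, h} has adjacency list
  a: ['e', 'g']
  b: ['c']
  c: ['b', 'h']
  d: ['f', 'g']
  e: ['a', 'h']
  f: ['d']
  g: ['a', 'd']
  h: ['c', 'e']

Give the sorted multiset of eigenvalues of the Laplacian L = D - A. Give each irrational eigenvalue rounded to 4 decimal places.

With the vertex order [a, b, c, d, e, f, g, h], the degrees are [2, 1, 2, 2, 2, 1, 2, 2], giving D = diag(2, 1, 2, 2, 2, 1, 2, 2) and L = D - A. L is symmetric positive semidefinite, so every eigenvalue is real and nonnegative. The single zero eigenvalue shows the graph is connected.

[0, 0.1522, 0.5858, 1.2346, 2, 2.7654, 3.4142, 3.8478]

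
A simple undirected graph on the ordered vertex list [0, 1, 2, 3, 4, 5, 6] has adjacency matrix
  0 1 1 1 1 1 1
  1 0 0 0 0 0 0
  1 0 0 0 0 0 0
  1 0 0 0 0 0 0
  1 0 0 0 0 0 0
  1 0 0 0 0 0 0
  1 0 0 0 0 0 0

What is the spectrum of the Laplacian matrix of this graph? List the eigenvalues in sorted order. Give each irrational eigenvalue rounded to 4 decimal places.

[0, 1, 1, 1, 1, 1, 7]

Each diagonal entry of L is the vertex degree and each off-diagonal entry is -1 where an edge is present, 0 otherwise; in the order [0, 1, 2, 3, 4, 5, 6] the diagonal is [6, 1, 1, 1, 1, 1, 1]. The multiplicity of 0 as a Laplacian eigenvalue equals the number of connected components. There is one zero in the spectrum, matching the 1 component. The eigenvalues sum to 12, which equals trace(L) = 2|E|.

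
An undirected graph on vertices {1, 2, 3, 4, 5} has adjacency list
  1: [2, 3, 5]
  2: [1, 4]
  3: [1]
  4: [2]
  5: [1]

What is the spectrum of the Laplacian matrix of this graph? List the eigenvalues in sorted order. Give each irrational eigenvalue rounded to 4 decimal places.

With the vertex order [1, 2, 3, 4, 5], the degrees are [3, 2, 1, 1, 1], giving D = diag(3, 2, 1, 1, 1) and L = D - A. Diagonalising L (or applying a numerical eigensolver to the 5x5 matrix) gives the spectrum above. The single zero eigenvalue shows the graph is connected.

[0, 0.5188, 1, 2.3111, 4.1701]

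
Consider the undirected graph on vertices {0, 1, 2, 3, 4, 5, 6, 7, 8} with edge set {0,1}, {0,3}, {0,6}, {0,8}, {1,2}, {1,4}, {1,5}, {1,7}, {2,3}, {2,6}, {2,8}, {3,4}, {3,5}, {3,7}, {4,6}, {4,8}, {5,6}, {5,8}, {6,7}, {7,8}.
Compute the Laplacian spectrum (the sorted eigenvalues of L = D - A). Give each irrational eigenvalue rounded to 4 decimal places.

[0, 4, 4, 4, 4, 5, 5, 5, 9]

With the vertex order [0, 1, 2, 3, 4, 5, 6, 7, 8], the degrees are [4, 5, 4, 5, 4, 4, 5, 4, 5], giving D = diag(4, 5, 4, 5, 4, 4, 5, 4, 5) and L = D - A. L is symmetric positive semidefinite, so every eigenvalue is real and nonnegative. There is one zero in the spectrum, matching the 1 component. The eigenvalues sum to 40, which equals trace(L) = 2|E|.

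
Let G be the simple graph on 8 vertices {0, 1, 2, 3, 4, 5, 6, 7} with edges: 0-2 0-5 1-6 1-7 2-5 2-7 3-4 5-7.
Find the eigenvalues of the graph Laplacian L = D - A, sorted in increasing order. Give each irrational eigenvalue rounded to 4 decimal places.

Each diagonal entry of L is the vertex degree and each off-diagonal entry is -1 where an edge is present, 0 otherwise; in the order [0, 1, 2, 3, 4, 5, 6, 7] the diagonal is [2, 2, 3, 1, 1, 3, 1, 3]. Since every row of L sums to 0, the all-ones vector is in the kernel and 0 is an eigenvalue. The 2 zero eigenvalues correspond to the 2 connected components. The eigenvalues sum to 16, which equals trace(L) = 2|E|.

[0, 0, 0.4384, 2, 2, 3, 4, 4.5616]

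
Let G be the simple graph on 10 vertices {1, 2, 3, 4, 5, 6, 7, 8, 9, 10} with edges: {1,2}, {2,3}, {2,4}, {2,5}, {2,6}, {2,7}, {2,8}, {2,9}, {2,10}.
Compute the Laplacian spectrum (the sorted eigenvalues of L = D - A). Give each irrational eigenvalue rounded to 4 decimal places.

[0, 1, 1, 1, 1, 1, 1, 1, 1, 10]

Reading degrees in the order [1, 2, 3, 4, 5, 6, 7, 8, 9, 10] gives [1, 9, 1, 1, 1, 1, 1, 1, 1, 1]; set D = diag(1, 9, 1, 1, 1, 1, 1, 1, 1, 1) and form L = D - A. L is symmetric positive semidefinite, so every eigenvalue is real and nonnegative. The single zero eigenvalue shows the graph is connected.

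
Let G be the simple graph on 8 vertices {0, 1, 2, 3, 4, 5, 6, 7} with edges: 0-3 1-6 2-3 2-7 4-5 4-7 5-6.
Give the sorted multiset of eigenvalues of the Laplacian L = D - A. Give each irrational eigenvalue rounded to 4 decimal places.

Each diagonal entry of L is the vertex degree and each off-diagonal entry is -1 where an edge is present, 0 otherwise; in the order [0, 1, 2, 3, 4, 5, 6, 7] the diagonal is [1, 1, 2, 2, 2, 2, 2, 2]. Since every row of L sums to 0, the all-ones vector is in the kernel and 0 is an eigenvalue. The single zero eigenvalue shows the graph is connected. By the matrix-tree theorem the graph has (1/8) * product of the nonzero eigenvalues = 1 spanning tree. The largest eigenvalue, 3.8478, is at most the vertex count 8.

[0, 0.1522, 0.5858, 1.2346, 2, 2.7654, 3.4142, 3.8478]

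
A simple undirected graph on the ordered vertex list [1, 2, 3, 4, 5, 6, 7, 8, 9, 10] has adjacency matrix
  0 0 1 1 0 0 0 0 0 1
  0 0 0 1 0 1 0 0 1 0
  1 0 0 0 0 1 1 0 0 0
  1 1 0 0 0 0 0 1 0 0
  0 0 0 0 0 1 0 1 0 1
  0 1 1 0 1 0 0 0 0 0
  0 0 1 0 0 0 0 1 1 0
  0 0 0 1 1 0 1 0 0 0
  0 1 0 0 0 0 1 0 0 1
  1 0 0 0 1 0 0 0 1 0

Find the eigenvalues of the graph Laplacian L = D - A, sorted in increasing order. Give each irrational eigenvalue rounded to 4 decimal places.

Reading degrees in the order [1, 2, 3, 4, 5, 6, 7, 8, 9, 10] gives [3, 3, 3, 3, 3, 3, 3, 3, 3, 3]; set D = diag(3, 3, 3, 3, 3, 3, 3, 3, 3, 3) and form L = D - A. Since every row of L sums to 0, the all-ones vector is in the kernel and 0 is an eigenvalue. There is one zero in the spectrum, matching the 1 component. The eigenvalues sum to 30, which equals trace(L) = 2|E|.

[0, 2, 2, 2, 2, 2, 5, 5, 5, 5]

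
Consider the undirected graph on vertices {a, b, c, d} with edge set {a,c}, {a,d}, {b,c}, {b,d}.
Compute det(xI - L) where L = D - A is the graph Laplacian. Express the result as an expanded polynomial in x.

With the vertex order [a, b, c, d], the degrees are [2, 2, 2, 2], giving D = diag(2, 2, 2, 2) and L = D - A. L has integer entries, so p(x) = det(xI - L) has integer coefficients. Expanding the determinant yields x^4 - 8x^3 + 20x^2 - 16x. Since p(0) = det(-L) = 0, x divides p(x). There is one zero in the spectrum, matching the 1 component.

x^4 - 8x^3 + 20x^2 - 16x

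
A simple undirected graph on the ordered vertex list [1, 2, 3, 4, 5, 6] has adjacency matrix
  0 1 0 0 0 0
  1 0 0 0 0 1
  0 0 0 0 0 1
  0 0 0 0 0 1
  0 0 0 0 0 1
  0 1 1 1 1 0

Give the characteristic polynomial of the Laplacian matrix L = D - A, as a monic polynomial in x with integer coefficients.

x^6 - 10x^5 + 33x^4 - 46x^3 + 28x^2 - 6x

Each diagonal entry of L is the vertex degree and each off-diagonal entry is -1 where an edge is present, 0 otherwise; in the order [1, 2, 3, 4, 5, 6] the diagonal is [1, 2, 1, 1, 1, 4]. Computing det(xI - L) by cofactor expansion (or equivalently via sum-over-permutations) gives x^6 - 10x^5 + 33x^4 - 46x^3 + 28x^2 - 6x. The constant term is 0 because L is singular (the all-ones vector lies in its kernel). The largest eigenvalue, 5.0861, is at most the vertex count 6.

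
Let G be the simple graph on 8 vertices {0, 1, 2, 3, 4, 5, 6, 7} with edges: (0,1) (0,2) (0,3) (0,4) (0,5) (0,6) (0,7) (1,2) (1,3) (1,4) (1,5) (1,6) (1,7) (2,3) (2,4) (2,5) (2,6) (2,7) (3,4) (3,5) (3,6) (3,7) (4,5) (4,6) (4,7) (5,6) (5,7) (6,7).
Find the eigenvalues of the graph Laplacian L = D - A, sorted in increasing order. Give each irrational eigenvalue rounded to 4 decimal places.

Each diagonal entry of L is the vertex degree and each off-diagonal entry is -1 where an edge is present, 0 otherwise; in the order [0, 1, 2, 3, 4, 5, 6, 7] the diagonal is [7, 7, 7, 7, 7, 7, 7, 7]. Diagonalising L (or applying a numerical eigensolver to the 8x8 matrix) gives the spectrum above. The single zero eigenvalue shows the graph is connected. The largest eigenvalue, 8, is at most the vertex count 8. There is one zero in the spectrum, matching the 1 component.

[0, 8, 8, 8, 8, 8, 8, 8]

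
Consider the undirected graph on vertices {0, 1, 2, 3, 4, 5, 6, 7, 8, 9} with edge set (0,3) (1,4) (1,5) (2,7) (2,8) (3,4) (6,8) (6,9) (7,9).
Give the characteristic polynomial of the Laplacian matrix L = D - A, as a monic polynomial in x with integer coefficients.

Reading degrees in the order [0, 1, 2, 3, 4, 5, 6, 7, 8, 9] gives [1, 2, 2, 2, 2, 1, 2, 2, 2, 2]; set D = diag(1, 2, 2, 2, 2, 1, 2, 2, 2, 2) and form L = D - A. L has integer entries, so p(x) = det(xI - L) has integer coefficients. Expanding the determinant yields x^10 - 18x^9 + 136x^8 - 560x^7 + 1365x^6 - 2000x^5 + 1700x^4 - 750x^3 + 125x^2. Since p(0) = det(-L) = 0, x divides p(x).

x^10 - 18x^9 + 136x^8 - 560x^7 + 1365x^6 - 2000x^5 + 1700x^4 - 750x^3 + 125x^2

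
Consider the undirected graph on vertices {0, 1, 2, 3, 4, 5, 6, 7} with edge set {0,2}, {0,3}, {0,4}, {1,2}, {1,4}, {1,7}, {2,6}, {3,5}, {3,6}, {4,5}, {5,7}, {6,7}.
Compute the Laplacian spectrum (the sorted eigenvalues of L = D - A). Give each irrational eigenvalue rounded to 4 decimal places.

Each diagonal entry of L is the vertex degree and each off-diagonal entry is -1 where an edge is present, 0 otherwise; in the order [0, 1, 2, 3, 4, 5, 6, 7] the diagonal is [3, 3, 3, 3, 3, 3, 3, 3]. Since every row of L sums to 0, the all-ones vector is in the kernel and 0 is an eigenvalue. By the matrix-tree theorem the graph has (1/8) * product of the nonzero eigenvalues = 384 spanning trees.

[0, 2, 2, 2, 4, 4, 4, 6]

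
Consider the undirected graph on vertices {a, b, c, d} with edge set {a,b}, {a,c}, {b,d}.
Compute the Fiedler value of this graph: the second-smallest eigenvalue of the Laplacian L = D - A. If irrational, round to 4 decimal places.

Reading degrees in the order [a, b, c, d] gives [2, 2, 1, 1]; set D = diag(2, 2, 1, 1) and form L = D - A. The smallest Laplacian eigenvalue is always 0. The next one, lambda_2 = 0.5858, measures how hard the graph is to disconnect: larger values mean better connectivity.

0.5858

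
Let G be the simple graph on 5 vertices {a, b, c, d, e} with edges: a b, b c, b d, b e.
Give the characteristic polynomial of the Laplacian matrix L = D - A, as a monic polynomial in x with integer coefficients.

x^5 - 8x^4 + 18x^3 - 16x^2 + 5x

Reading degrees in the order [a, b, c, d, e] gives [1, 4, 1, 1, 1]; set D = diag(1, 4, 1, 1, 1) and form L = D - A. L has integer entries, so p(x) = det(xI - L) has integer coefficients. Expanding the determinant yields x^5 - 8x^4 + 18x^3 - 16x^2 + 5x. Since p(0) = det(-L) = 0, x divides p(x).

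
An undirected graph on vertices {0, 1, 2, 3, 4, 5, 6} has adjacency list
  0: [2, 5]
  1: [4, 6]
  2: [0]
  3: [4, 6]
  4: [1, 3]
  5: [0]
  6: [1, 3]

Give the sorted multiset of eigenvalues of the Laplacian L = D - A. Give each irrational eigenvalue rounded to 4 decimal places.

[0, 0, 1, 2, 2, 3, 4]

With the vertex order [0, 1, 2, 3, 4, 5, 6], the degrees are [2, 2, 1, 2, 2, 1, 2], giving D = diag(2, 2, 1, 2, 2, 1, 2) and L = D - A. Diagonalising L (or applying a numerical eigensolver to the 7x7 matrix) gives the spectrum above. The 2 zero eigenvalues correspond to the 2 connected components. The eigenvalues sum to 12, which equals trace(L) = 2|E|. There are 2 zeros in the spectrum, matching the 2 components.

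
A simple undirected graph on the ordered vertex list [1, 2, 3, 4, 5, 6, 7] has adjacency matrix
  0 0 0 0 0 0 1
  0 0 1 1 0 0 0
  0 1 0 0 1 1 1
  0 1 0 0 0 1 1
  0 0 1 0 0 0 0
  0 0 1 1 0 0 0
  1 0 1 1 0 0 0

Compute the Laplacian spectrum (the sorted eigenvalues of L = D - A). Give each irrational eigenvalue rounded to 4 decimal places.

Each diagonal entry of L is the vertex degree and each off-diagonal entry is -1 where an edge is present, 0 otherwise; in the order [1, 2, 3, 4, 5, 6, 7] the diagonal is [1, 2, 4, 3, 1, 2, 3]. L is symmetric positive semidefinite, so every eigenvalue is real and nonnegative. The single zero eigenvalue shows the graph is connected. There is one zero in the spectrum, matching the 1 component. The largest eigenvalue, 5.6813, is at most the vertex count 7.

[0, 0.6766, 1, 2, 3, 3.6421, 5.6813]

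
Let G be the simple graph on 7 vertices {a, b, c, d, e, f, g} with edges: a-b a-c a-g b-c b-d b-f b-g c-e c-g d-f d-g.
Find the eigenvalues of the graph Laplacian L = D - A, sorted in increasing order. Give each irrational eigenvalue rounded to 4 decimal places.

With the vertex order [a, b, c, d, e, f, g], the degrees are [3, 5, 4, 3, 1, 2, 4], giving D = diag(3, 5, 4, 3, 1, 2, 4) and L = D - A. Since every row of L sums to 0, the all-ones vector is in the kernel and 0 is an eigenvalue. The single zero eigenvalue shows the graph is connected.

[0, 0.8057, 1.7928, 3.3537, 4.6306, 5.3406, 6.0766]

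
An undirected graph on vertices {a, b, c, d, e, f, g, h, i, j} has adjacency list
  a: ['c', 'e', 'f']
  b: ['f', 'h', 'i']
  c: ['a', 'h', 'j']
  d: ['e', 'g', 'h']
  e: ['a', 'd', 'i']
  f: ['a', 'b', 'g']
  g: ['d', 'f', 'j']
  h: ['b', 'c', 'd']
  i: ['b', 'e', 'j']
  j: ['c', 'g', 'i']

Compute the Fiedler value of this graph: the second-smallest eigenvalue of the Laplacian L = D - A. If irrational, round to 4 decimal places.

2

Reading degrees in the order [a, b, c, d, e, f, g, h, i, j] gives [3, 3, 3, 3, 3, 3, 3, 3, 3, 3]; set D = diag(3, 3, 3, 3, 3, 3, 3, 3, 3, 3) and form L = D - A. Computing the eigenvalues of L and sorting gives [0, 2, 2, 2, 2, 2, 5, 5, 5, 5]. The Fiedler value lambda_2 = 2 is strictly positive, so the graph is connected. The eigenvalues sum to 30, which equals trace(L) = 2|E|.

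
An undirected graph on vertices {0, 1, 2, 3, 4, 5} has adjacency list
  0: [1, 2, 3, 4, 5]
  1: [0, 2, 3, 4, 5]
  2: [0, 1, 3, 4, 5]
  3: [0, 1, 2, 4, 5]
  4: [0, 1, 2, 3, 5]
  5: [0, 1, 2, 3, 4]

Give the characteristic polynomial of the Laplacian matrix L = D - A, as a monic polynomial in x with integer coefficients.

Reading degrees in the order [0, 1, 2, 3, 4, 5] gives [5, 5, 5, 5, 5, 5]; set D = diag(5, 5, 5, 5, 5, 5) and form L = D - A. Computing det(xI - L) by cofactor expansion (or equivalently via sum-over-permutations) gives x^6 - 30x^5 + 360x^4 - 2160x^3 + 6480x^2 - 7776x. Since p(0) = det(-L) = 0, x divides p(x). There is one zero in the spectrum, matching the 1 component.

x^6 - 30x^5 + 360x^4 - 2160x^3 + 6480x^2 - 7776x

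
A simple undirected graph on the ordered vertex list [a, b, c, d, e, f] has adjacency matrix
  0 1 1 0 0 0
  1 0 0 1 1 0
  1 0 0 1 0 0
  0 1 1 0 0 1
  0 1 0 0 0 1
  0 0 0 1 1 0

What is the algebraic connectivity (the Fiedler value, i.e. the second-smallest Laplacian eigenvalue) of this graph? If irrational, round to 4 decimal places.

1

Each diagonal entry of L is the vertex degree and each off-diagonal entry is -1 where an edge is present, 0 otherwise; in the order [a, b, c, d, e, f] the diagonal is [2, 3, 2, 3, 2, 2]. The sorted Laplacian eigenvalues are [0, 1, 2, 3, 3, 5]; the algebraic connectivity is the second entry, 1. By the matrix-tree theorem the graph has (1/6) * product of the nonzero eigenvalues = 15 spanning trees. There is one zero in the spectrum, matching the 1 component.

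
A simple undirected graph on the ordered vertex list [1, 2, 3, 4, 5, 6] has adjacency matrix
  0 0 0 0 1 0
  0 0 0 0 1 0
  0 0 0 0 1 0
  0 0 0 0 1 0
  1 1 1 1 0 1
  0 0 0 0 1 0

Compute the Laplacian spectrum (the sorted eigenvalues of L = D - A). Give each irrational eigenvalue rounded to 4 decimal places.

[0, 1, 1, 1, 1, 6]

With the vertex order [1, 2, 3, 4, 5, 6], the degrees are [1, 1, 1, 1, 5, 1], giving D = diag(1, 1, 1, 1, 5, 1) and L = D - A. Diagonalising L (or applying a numerical eigensolver to the 6x6 matrix) gives the spectrum above. The single zero eigenvalue shows the graph is connected. By the matrix-tree theorem the graph has (1/6) * product of the nonzero eigenvalues = 1 spanning tree.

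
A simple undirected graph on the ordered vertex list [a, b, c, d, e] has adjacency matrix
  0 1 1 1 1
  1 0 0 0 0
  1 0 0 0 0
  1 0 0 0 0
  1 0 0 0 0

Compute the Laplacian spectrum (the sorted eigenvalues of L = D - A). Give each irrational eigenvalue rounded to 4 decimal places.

[0, 1, 1, 1, 5]

Reading degrees in the order [a, b, c, d, e] gives [4, 1, 1, 1, 1]; set D = diag(4, 1, 1, 1, 1) and form L = D - A. L is symmetric positive semidefinite, so every eigenvalue is real and nonnegative. The eigenvalues sum to 8, which equals trace(L) = 2|E|. There is one zero in the spectrum, matching the 1 component.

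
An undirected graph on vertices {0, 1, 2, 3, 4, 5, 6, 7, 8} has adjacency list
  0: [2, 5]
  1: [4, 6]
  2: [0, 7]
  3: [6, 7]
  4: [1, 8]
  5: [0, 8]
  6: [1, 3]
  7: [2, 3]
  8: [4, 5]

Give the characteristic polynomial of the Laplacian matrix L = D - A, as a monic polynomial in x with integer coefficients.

Reading degrees in the order [0, 1, 2, 3, 4, 5, 6, 7, 8] gives [2, 2, 2, 2, 2, 2, 2, 2, 2]; set D = diag(2, 2, 2, 2, 2, 2, 2, 2, 2) and form L = D - A. L has integer entries, so p(x) = det(xI - L) has integer coefficients. Expanding the determinant yields x^9 - 18x^8 + 135x^7 - 546x^6 + 1287x^5 - 1782x^4 + 1386x^3 - 540x^2 + 81x. Since p(0) = det(-L) = 0, x divides p(x). By the matrix-tree theorem the graph has (1/9) * product of the nonzero eigenvalues = 9 spanning trees.

x^9 - 18x^8 + 135x^7 - 546x^6 + 1287x^5 - 1782x^4 + 1386x^3 - 540x^2 + 81x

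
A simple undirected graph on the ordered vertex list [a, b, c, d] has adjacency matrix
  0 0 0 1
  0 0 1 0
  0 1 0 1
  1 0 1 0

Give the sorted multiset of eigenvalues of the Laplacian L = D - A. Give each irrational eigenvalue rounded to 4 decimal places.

Reading degrees in the order [a, b, c, d] gives [1, 1, 2, 2]; set D = diag(1, 1, 2, 2) and form L = D - A. Diagonalising L (or applying a numerical eigensolver to the 4x4 matrix) gives the spectrum above.

[0, 0.5858, 2, 3.4142]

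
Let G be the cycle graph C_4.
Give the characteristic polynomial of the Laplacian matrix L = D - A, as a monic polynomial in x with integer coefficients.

x^4 - 8x^3 + 20x^2 - 16x

The graph has 4 vertices and degree multiset [2, 2, 2, 2]; D is the diagonal matrix of degrees and L = D - A. Computing det(xI - L) by cofactor expansion (or equivalently via sum-over-permutations) gives x^4 - 8x^3 + 20x^2 - 16x. The constant term is 0 because L is singular (the all-ones vector lies in its kernel). The eigenvalues sum to 8, which equals trace(L) = 2|E|. There is one zero in the spectrum, matching the 1 component.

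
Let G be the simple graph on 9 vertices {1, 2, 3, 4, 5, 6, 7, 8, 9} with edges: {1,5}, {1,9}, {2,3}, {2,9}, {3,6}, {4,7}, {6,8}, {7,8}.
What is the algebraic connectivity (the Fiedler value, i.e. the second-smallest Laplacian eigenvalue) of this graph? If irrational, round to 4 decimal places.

Each diagonal entry of L is the vertex degree and each off-diagonal entry is -1 where an edge is present, 0 otherwise; in the order [1, 2, 3, 4, 5, 6, 7, 8, 9] the diagonal is [2, 2, 2, 1, 1, 2, 2, 2, 2]. Computing the eigenvalues of L and sorting gives [0, 0.1206, 0.4679, 1, 1.6527, 2.3473, 3, 3.5321, 3.8794]. The Fiedler value lambda_2 = 0.1206 is strictly positive, so the graph is connected.

0.1206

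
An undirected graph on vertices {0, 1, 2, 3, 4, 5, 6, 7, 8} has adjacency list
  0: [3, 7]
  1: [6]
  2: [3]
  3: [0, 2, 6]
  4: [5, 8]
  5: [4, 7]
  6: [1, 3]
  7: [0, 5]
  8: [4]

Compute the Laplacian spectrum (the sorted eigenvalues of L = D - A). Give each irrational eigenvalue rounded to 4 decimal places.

With the vertex order [0, 1, 2, 3, 4, 5, 6, 7, 8], the degrees are [2, 1, 1, 3, 2, 2, 2, 2, 1], giving D = diag(2, 1, 1, 3, 2, 2, 2, 2, 1) and L = D - A. The multiplicity of 0 as a Laplacian eigenvalue equals the number of connected components. The single zero eigenvalue shows the graph is connected. By the matrix-tree theorem the graph has (1/9) * product of the nonzero eigenvalues = 1 spanning tree.

[0, 0.1404, 0.5362, 0.7754, 1.5803, 2.2449, 2.7784, 3.5988, 4.3455]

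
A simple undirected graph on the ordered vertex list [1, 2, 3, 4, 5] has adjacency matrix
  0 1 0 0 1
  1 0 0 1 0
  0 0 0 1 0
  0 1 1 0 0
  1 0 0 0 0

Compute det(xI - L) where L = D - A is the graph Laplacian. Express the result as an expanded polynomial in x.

Reading degrees in the order [1, 2, 3, 4, 5] gives [2, 2, 1, 2, 1]; set D = diag(2, 2, 1, 2, 1) and form L = D - A. L has integer entries, so p(x) = det(xI - L) has integer coefficients. Expanding the determinant yields x^5 - 8x^4 + 21x^3 - 20x^2 + 5x. The coefficient of x^4 equals -trace(L) = -8, matching the sum of degrees. By the matrix-tree theorem the graph has (1/5) * product of the nonzero eigenvalues = 1 spanning tree.

x^5 - 8x^4 + 21x^3 - 20x^2 + 5x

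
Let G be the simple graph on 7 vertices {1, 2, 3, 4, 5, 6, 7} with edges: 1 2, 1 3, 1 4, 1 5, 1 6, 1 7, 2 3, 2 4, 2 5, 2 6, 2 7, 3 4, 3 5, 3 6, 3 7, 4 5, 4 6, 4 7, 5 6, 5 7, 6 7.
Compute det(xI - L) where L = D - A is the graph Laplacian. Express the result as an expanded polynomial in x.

Each diagonal entry of L is the vertex degree and each off-diagonal entry is -1 where an edge is present, 0 otherwise; in the order [1, 2, 3, 4, 5, 6, 7] the diagonal is [6, 6, 6, 6, 6, 6, 6]. The eigenvalues of L are [0, 7, 7, 7, 7, 7, 7]; the characteristic polynomial is the product of (x - lambda_i), which multiplies out to x^7 - 42x^6 + 735x^5 - 6860x^4 + 36015x^3 - 100842x^2 + 117649x. Since p(0) = det(-L) = 0, x divides p(x). The largest eigenvalue, 7, is at most the vertex count 7.

x^7 - 42x^6 + 735x^5 - 6860x^4 + 36015x^3 - 100842x^2 + 117649x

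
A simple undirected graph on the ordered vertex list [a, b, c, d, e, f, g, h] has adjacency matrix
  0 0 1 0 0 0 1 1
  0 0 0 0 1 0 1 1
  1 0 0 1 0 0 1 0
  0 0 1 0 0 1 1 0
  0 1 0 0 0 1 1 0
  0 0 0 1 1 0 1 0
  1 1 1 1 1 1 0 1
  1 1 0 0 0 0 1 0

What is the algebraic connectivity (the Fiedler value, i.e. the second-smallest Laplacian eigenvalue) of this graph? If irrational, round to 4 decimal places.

Each diagonal entry of L is the vertex degree and each off-diagonal entry is -1 where an edge is present, 0 otherwise; in the order [a, b, c, d, e, f, g, h] the diagonal is [3, 3, 3, 3, 3, 3, 7, 3]. Computing the eigenvalues of L and sorting gives [0, 1.7530, 1.7530, 3.4450, 3.4450, 4.8019, 4.8019, 8]. The Fiedler value lambda_2 = 1.7530 is strictly positive, so the graph is connected. By the matrix-tree theorem the graph has (1/8) * product of the nonzero eigenvalues = 841 spanning trees. The largest eigenvalue, 8, is at most the vertex count 8.

1.7530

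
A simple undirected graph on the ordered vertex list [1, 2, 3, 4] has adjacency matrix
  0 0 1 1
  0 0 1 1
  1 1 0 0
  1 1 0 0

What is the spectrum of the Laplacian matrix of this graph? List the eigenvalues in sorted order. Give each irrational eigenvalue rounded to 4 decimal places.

[0, 2, 2, 4]

Each diagonal entry of L is the vertex degree and each off-diagonal entry is -1 where an edge is present, 0 otherwise; in the order [1, 2, 3, 4] the diagonal is [2, 2, 2, 2]. L is symmetric positive semidefinite, so every eigenvalue is real and nonnegative. The single zero eigenvalue shows the graph is connected. The eigenvalues sum to 8, which equals trace(L) = 2|E|. By the matrix-tree theorem the graph has (1/4) * product of the nonzero eigenvalues = 4 spanning trees.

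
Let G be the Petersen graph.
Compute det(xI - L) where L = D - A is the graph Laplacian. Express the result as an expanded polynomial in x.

x^10 - 30x^9 + 390x^8 - 2880x^7 + 13305x^6 - 39882x^5 + 77640x^4 - 94800x^3 + 66000x^2 - 20000x

The graph has 10 vertices and degree multiset [3, 3, 3, 3, 3, 3, 3, 3, 3, 3]; D is the diagonal matrix of degrees and L = D - A. Computing det(xI - L) by cofactor expansion (or equivalently via sum-over-permutations) gives x^10 - 30x^9 + 390x^8 - 2880x^7 + 13305x^6 - 39882x^5 + 77640x^4 - 94800x^3 + 66000x^2 - 20000x. The coefficient of x^9 equals -trace(L) = -30, matching the sum of degrees. The eigenvalues sum to 30, which equals trace(L) = 2|E|.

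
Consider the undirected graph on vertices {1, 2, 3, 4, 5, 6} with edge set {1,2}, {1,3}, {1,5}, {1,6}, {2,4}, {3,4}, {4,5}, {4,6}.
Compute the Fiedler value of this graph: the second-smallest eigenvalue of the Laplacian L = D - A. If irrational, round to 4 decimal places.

2

With the vertex order [1, 2, 3, 4, 5, 6], the degrees are [4, 2, 2, 4, 2, 2], giving D = diag(4, 2, 2, 4, 2, 2) and L = D - A. The smallest Laplacian eigenvalue is always 0. The next one, lambda_2 = 2, measures how hard the graph is to disconnect: larger values mean better connectivity.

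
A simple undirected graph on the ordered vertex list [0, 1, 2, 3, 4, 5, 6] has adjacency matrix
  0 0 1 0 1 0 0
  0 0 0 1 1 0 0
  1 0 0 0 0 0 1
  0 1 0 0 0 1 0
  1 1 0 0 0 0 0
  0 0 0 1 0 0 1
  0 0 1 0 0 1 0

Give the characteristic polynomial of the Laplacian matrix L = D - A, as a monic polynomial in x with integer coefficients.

Each diagonal entry of L is the vertex degree and each off-diagonal entry is -1 where an edge is present, 0 otherwise; in the order [0, 1, 2, 3, 4, 5, 6] the diagonal is [2, 2, 2, 2, 2, 2, 2]. L has integer entries, so p(x) = det(xI - L) has integer coefficients. Expanding the determinant yields x^7 - 14x^6 + 77x^5 - 210x^4 + 294x^3 - 196x^2 + 49x. The coefficient of x^6 equals -trace(L) = -14, matching the sum of degrees. The largest eigenvalue, 3.8019, is at most the vertex count 7. There is one zero in the spectrum, matching the 1 component.

x^7 - 14x^6 + 77x^5 - 210x^4 + 294x^3 - 196x^2 + 49x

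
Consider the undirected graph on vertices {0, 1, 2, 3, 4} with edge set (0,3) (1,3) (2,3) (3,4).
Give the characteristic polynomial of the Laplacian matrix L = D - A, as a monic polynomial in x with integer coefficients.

x^5 - 8x^4 + 18x^3 - 16x^2 + 5x

Each diagonal entry of L is the vertex degree and each off-diagonal entry is -1 where an edge is present, 0 otherwise; in the order [0, 1, 2, 3, 4] the diagonal is [1, 1, 1, 4, 1]. Computing det(xI - L) by cofactor expansion (or equivalently via sum-over-permutations) gives x^5 - 8x^4 + 18x^3 - 16x^2 + 5x. The constant term is 0 because L is singular (the all-ones vector lies in its kernel). By the matrix-tree theorem the graph has (1/5) * product of the nonzero eigenvalues = 1 spanning tree.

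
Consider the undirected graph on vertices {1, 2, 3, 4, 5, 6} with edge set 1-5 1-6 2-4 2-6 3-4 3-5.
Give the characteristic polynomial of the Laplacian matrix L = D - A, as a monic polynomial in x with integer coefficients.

x^6 - 12x^5 + 54x^4 - 112x^3 + 105x^2 - 36x

With the vertex order [1, 2, 3, 4, 5, 6], the degrees are [2, 2, 2, 2, 2, 2], giving D = diag(2, 2, 2, 2, 2, 2) and L = D - A. Computing det(xI - L) by cofactor expansion (or equivalently via sum-over-permutations) gives x^6 - 12x^5 + 54x^4 - 112x^3 + 105x^2 - 36x. The coefficient of x^5 equals -trace(L) = -12, matching the sum of degrees.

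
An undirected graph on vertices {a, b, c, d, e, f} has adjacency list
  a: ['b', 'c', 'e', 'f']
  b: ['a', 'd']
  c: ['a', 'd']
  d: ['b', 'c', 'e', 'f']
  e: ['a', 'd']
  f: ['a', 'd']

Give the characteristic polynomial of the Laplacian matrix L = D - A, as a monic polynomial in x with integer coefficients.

Reading degrees in the order [a, b, c, d, e, f] gives [4, 2, 2, 4, 2, 2]; set D = diag(4, 2, 2, 4, 2, 2) and form L = D - A. L has integer entries, so p(x) = det(xI - L) has integer coefficients. Expanding the determinant yields x^6 - 16x^5 + 96x^4 - 272x^3 + 368x^2 - 192x. The constant term is 0 because L is singular (the all-ones vector lies in its kernel). By the matrix-tree theorem the graph has (1/6) * product of the nonzero eigenvalues = 32 spanning trees.

x^6 - 16x^5 + 96x^4 - 272x^3 + 368x^2 - 192x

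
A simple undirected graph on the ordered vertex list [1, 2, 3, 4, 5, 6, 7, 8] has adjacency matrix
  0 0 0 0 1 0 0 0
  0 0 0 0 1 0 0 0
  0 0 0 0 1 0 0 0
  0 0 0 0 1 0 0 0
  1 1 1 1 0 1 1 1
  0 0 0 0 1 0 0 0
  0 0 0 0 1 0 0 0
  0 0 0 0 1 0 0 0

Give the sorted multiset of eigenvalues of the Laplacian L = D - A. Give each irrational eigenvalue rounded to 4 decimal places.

[0, 1, 1, 1, 1, 1, 1, 8]

With the vertex order [1, 2, 3, 4, 5, 6, 7, 8], the degrees are [1, 1, 1, 1, 7, 1, 1, 1], giving D = diag(1, 1, 1, 1, 7, 1, 1, 1) and L = D - A. Since every row of L sums to 0, the all-ones vector is in the kernel and 0 is an eigenvalue. There is one zero in the spectrum, matching the 1 component. The eigenvalues sum to 14, which equals trace(L) = 2|E|.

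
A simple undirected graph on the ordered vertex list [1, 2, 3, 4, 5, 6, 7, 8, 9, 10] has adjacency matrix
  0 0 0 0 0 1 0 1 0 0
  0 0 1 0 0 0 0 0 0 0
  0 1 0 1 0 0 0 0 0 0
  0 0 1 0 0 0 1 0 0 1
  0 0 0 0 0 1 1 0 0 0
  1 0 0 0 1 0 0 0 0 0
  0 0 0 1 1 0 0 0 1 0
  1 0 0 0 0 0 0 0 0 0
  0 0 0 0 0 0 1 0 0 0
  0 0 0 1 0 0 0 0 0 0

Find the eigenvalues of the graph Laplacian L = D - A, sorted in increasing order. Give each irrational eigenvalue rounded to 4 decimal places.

[0, 0.1398, 0.4249, 0.6932, 1, 2, 2.2574, 3.1456, 3.6414, 4.6978]

Reading degrees in the order [1, 2, 3, 4, 5, 6, 7, 8, 9, 10] gives [2, 1, 2, 3, 2, 2, 3, 1, 1, 1]; set D = diag(2, 1, 2, 3, 2, 2, 3, 1, 1, 1) and form L = D - A. L is symmetric positive semidefinite, so every eigenvalue is real and nonnegative. The single zero eigenvalue shows the graph is connected. By the matrix-tree theorem the graph has (1/10) * product of the nonzero eigenvalues = 1 spanning tree.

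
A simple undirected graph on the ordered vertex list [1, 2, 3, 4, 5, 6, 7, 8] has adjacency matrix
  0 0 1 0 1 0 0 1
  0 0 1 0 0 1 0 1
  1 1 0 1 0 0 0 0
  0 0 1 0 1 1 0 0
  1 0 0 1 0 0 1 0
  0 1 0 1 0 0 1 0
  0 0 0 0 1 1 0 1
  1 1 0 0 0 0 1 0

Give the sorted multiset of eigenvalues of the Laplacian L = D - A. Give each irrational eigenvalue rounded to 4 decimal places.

[0, 2, 2, 2, 4, 4, 4, 6]

With the vertex order [1, 2, 3, 4, 5, 6, 7, 8], the degrees are [3, 3, 3, 3, 3, 3, 3, 3], giving D = diag(3, 3, 3, 3, 3, 3, 3, 3) and L = D - A. Since every row of L sums to 0, the all-ones vector is in the kernel and 0 is an eigenvalue. By the matrix-tree theorem the graph has (1/8) * product of the nonzero eigenvalues = 384 spanning trees.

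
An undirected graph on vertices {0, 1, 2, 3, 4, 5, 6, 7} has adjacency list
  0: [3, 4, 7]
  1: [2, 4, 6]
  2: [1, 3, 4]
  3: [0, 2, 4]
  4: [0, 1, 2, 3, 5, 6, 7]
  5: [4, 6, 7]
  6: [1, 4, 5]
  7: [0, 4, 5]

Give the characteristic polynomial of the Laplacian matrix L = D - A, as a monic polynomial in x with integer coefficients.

x^8 - 28x^7 + 322x^6 - 1974x^5 + 6965x^4 - 14126x^3 + 15225x^2 - 6728x

Each diagonal entry of L is the vertex degree and each off-diagonal entry is -1 where an edge is present, 0 otherwise; in the order [0, 1, 2, 3, 4, 5, 6, 7] the diagonal is [3, 3, 3, 3, 7, 3, 3, 3]. L has integer entries, so p(x) = det(xI - L) has integer coefficients. Expanding the determinant yields x^8 - 28x^7 + 322x^6 - 1974x^5 + 6965x^4 - 14126x^3 + 15225x^2 - 6728x. Since p(0) = det(-L) = 0, x divides p(x).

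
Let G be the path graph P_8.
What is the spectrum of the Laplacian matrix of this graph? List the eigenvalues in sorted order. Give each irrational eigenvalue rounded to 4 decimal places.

The graph has 8 vertices and degree multiset [2, 2, 2, 2, 2, 2, 1, 1]; D is the diagonal matrix of degrees and L = D - A. Diagonalising L (or applying a numerical eigensolver to the 8x8 matrix) gives the spectrum above. The eigenvalues sum to 14, which equals trace(L) = 2|E|.

[0, 0.1522, 0.5858, 1.2346, 2, 2.7654, 3.4142, 3.8478]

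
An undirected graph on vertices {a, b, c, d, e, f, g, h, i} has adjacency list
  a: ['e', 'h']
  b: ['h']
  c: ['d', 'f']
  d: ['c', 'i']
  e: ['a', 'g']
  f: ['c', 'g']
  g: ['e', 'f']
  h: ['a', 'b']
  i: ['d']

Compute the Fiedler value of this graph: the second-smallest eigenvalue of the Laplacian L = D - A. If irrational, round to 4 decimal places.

With the vertex order [a, b, c, d, e, f, g, h, i], the degrees are [2, 1, 2, 2, 2, 2, 2, 2, 1], giving D = diag(2, 1, 2, 2, 2, 2, 2, 2, 1) and L = D - A. Computing the eigenvalues of L and sorting gives [0, 0.1206, 0.4679, 1, 1.6527, 2.3473, 3, 3.5321, 3.8794]. The Fiedler value lambda_2 = 0.1206 is strictly positive, so the graph is connected. The largest eigenvalue, 3.8794, is at most the vertex count 9.

0.1206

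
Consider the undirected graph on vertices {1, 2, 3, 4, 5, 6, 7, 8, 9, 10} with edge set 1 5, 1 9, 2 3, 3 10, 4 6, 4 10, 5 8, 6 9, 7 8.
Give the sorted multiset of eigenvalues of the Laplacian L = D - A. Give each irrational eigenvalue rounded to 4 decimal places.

[0, 0.0979, 0.3820, 0.8244, 1.3820, 2, 2.6180, 3.1756, 3.6180, 3.9021]

With the vertex order [1, 2, 3, 4, 5, 6, 7, 8, 9, 10], the degrees are [2, 1, 2, 2, 2, 2, 1, 2, 2, 2], giving D = diag(2, 1, 2, 2, 2, 2, 1, 2, 2, 2) and L = D - A. L is symmetric positive semidefinite, so every eigenvalue is real and nonnegative. The single zero eigenvalue shows the graph is connected.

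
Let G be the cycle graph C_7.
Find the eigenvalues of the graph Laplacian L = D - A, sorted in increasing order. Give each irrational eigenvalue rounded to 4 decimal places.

[0, 0.7530, 0.7530, 2.4450, 2.4450, 3.8019, 3.8019]

The graph has 7 vertices and degree multiset [2, 2, 2, 2, 2, 2, 2]; D is the diagonal matrix of degrees and L = D - A. Since every row of L sums to 0, the all-ones vector is in the kernel and 0 is an eigenvalue. The largest eigenvalue, 3.8019, is at most the vertex count 7. The eigenvalues sum to 14, which equals trace(L) = 2|E|.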